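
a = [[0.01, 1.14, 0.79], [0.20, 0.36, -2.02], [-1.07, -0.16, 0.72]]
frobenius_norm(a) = 2.80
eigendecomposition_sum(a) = [[0.29+0.00j,(0.3+0j),(-0.4+0j)], [0.74+0.00j,(0.77+0j),-1.01+0.00j], [(-0.45+0j),-0.47-0.00j,(0.62-0j)]] + [[(-0.14+0.49j),  0.42-0.01j,  (0.59+0.3j)], [(-0.27-0.35j),  -0.20+0.30j,  -0.51+0.26j], [(-0.31+0.1j),  0.15+0.22j,  0.05+0.42j]] + [[-0.14-0.49j, (0.42+0.01j), 0.59-0.30j], [-0.27+0.35j, (-0.2-0.3j), -0.51-0.26j], [-0.31-0.10j, 0.15-0.22j, (0.05-0.42j)]]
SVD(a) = [[0.32, 0.92, 0.24], [-0.85, 0.17, 0.5], [0.41, -0.36, 0.84]] @ diag([2.3528037194926124, 1.2468349641311012, 0.8788727039577041]) @ [[-0.26, -0.00, 0.97],[0.34, 0.93, 0.09],[-0.9, 0.36, -0.24]]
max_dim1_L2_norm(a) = 2.06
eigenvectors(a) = [[-0.32+0.00j, (-0.68+0j), (-0.68-0j)], [(-0.81+0j), (0.35-0.47j), (0.35+0.47j)], [(0.49+0j), -0.24-0.36j, -0.24+0.36j]]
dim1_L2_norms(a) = [1.39, 2.06, 1.3]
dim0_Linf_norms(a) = [1.07, 1.14, 2.02]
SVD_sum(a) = [[-0.20, -0.00, 0.73], [0.52, 0.0, -1.94], [-0.25, -0.00, 0.94]] + [[0.39, 1.07, 0.11], [0.07, 0.20, 0.02], [-0.15, -0.42, -0.04]] + [[-0.19,0.07,-0.05], [-0.39,0.16,-0.1], [-0.66,0.26,-0.18]]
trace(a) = 1.09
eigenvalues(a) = [(1.67+0j), (-0.29+1.21j), (-0.29-1.21j)]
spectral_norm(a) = 2.35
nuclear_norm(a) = 4.48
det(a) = 2.58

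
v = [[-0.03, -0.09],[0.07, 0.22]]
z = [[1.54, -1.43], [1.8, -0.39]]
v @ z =[[-0.21,0.08], [0.50,-0.19]]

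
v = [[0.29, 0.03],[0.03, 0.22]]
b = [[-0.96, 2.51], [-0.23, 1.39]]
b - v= [[-1.25, 2.48], [-0.26, 1.17]]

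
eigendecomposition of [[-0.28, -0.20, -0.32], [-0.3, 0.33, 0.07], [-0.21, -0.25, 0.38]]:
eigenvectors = [[0.90+0.00j, -0.25-0.23j, -0.25+0.23j], [(0.31+0j), (0.67+0j), (0.67-0j)], [0.32+0.00j, (0.03+0.66j), (0.03-0.66j)]]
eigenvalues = [(-0.46+0j), (0.45+0.17j), (0.45-0.17j)]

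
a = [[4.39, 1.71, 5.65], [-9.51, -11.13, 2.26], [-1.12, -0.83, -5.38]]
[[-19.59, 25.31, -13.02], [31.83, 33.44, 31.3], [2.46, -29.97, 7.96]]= a@ [[-5.88, -1.87, -0.86],[2.25, -0.19, -2.27],[0.42, 5.99, -0.95]]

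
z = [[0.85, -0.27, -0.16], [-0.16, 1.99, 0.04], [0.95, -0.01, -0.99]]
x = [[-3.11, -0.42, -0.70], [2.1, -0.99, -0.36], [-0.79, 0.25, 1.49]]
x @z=[[-3.24, 0.01, 1.17], [1.60, -2.53, -0.02], [0.70, 0.70, -1.34]]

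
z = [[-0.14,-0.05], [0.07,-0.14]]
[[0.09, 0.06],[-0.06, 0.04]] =z@ [[-0.68, -0.28], [0.12, -0.4]]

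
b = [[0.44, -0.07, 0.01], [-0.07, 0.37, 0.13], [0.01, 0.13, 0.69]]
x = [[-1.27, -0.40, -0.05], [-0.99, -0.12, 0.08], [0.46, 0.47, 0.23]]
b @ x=[[-0.48, -0.16, -0.03],[-0.22, 0.04, 0.06],[0.18, 0.30, 0.17]]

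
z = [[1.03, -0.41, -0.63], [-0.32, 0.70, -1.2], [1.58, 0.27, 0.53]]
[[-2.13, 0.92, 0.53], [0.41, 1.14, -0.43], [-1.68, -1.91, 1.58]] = z @ [[-1.39, -0.50, 0.84], [0.87, -1.19, 0.32], [0.54, -1.51, 0.32]]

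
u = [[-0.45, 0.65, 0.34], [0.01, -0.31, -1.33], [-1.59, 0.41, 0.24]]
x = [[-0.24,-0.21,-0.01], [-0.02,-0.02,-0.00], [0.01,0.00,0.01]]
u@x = [[0.1, 0.08, 0.01], [-0.01, 0.00, -0.01], [0.38, 0.33, 0.02]]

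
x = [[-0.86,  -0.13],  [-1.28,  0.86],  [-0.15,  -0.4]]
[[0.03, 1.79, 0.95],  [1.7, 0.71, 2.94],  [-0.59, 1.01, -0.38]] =x@[[-0.27,-1.8,-1.32], [1.58,-1.85,1.45]]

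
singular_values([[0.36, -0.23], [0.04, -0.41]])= [0.53, 0.26]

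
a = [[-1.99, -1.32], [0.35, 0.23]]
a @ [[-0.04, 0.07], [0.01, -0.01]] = [[0.07, -0.13], [-0.01, 0.02]]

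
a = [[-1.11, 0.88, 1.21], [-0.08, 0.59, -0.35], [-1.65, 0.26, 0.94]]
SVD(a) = [[-0.70, -0.42, -0.59],[-0.02, -0.81, 0.59],[-0.72, 0.42, 0.55]] @ diag([2.6024909818054827, 0.7712995413339202, 0.5034259698895321]) @ [[0.75, -0.31, -0.58], [-0.22, -0.95, 0.23], [-0.62, -0.04, -0.78]]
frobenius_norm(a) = 2.76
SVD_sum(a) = [[-1.36, 0.56, 1.05], [-0.03, 0.01, 0.02], [-1.41, 0.58, 1.09]] + [[0.07, 0.3, -0.07],[0.14, 0.59, -0.14],[-0.07, -0.31, 0.07]] + [[0.18,0.01,0.23],[-0.19,-0.01,-0.23],[-0.17,-0.01,-0.22]]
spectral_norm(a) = 2.60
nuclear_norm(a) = 3.88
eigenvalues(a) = [(-0.18+1.12j), (-0.18-1.12j), (0.78+0j)]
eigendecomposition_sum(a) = [[-0.57+0.47j, (0.41+0.02j), (0.62+0.12j)], [(-0.15-0.18j), (-0.01+0.13j), -0.04+0.19j], [-0.77-0.03j, (0.3+0.3j), 0.39+0.53j]] + [[(-0.57-0.47j),  0.41-0.02j,  (0.62-0.12j)], [(-0.15+0.18j),  (-0.01-0.13j),  -0.04-0.19j], [-0.77+0.03j,  0.30-0.30j,  0.39-0.53j]] + [[(0.02+0j), 0.06+0.00j, -0.03+0.00j], [0.21+0.00j, (0.61+0j), (-0.27+0j)], [(-0.12-0j), (-0.34-0j), 0.15-0.00j]]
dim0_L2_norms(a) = [1.99, 1.09, 1.57]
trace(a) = 0.42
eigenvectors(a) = [[(-0.5+0.46j), -0.50-0.46j, -0.09+0.00j], [(-0.14-0.16j), (-0.14+0.16j), -0.87+0.00j], [(-0.7+0j), -0.70-0.00j, (0.49+0j)]]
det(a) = 1.01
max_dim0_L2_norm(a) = 1.99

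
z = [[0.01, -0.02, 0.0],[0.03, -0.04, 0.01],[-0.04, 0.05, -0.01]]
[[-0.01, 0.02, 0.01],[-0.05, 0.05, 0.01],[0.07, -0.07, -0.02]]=z@ [[-1.96, 1.44, 0.40], [-0.33, -0.35, -0.41], [-0.44, -0.82, -1.76]]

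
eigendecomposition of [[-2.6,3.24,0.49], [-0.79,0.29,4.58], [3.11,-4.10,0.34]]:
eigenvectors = [[(-0.79+0j), 0.23-0.42j, (0.23+0.42j)], [-0.61+0.00j, 0.68+0.00j, (0.68-0j)], [-0.09+0.00j, -0.14+0.54j, -0.14-0.54j]]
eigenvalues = [(-0.05+0j), (-0.96+4.15j), (-0.96-4.15j)]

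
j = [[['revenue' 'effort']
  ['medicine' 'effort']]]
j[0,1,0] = 'medicine'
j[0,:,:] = [['revenue', 'effort'], ['medicine', 'effort']]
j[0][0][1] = 'effort'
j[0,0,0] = 'revenue'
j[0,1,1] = 'effort'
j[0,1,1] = 'effort'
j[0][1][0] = 'medicine'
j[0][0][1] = 'effort'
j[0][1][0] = 'medicine'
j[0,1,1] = 'effort'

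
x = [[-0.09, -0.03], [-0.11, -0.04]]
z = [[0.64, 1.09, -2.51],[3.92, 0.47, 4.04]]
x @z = [[-0.18,-0.11,0.1], [-0.23,-0.14,0.11]]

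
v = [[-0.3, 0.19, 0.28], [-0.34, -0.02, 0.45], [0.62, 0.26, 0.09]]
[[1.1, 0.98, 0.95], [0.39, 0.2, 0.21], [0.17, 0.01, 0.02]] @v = [[-0.07, 0.44, 0.83],  [-0.05, 0.12, 0.22],  [-0.04, 0.04, 0.05]]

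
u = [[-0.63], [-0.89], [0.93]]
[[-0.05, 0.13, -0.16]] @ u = [[-0.23]]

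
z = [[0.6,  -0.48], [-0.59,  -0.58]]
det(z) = -0.631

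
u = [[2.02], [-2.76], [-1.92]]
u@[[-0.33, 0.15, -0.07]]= [[-0.67,0.30,-0.14],[0.91,-0.41,0.19],[0.63,-0.29,0.13]]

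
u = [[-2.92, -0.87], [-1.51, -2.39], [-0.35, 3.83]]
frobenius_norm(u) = 5.66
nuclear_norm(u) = 7.80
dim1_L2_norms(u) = [3.05, 2.83, 3.85]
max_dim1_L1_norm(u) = 4.18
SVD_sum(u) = [[-0.70, -1.75], [-1.02, -2.58], [1.27, 3.19]] + [[-2.22, 0.88],[-0.49, 0.19],[-1.62, 0.64]]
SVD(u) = [[-0.39, 0.8], [-0.58, 0.17], [0.71, 0.58]] @ diag([4.800655478304885, 3.0034325327233993]) @ [[0.37,0.93], [-0.93,0.37]]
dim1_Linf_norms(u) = [2.92, 2.39, 3.83]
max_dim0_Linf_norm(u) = 3.83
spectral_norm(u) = 4.80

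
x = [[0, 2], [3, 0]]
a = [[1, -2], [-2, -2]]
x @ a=[[-4, -4], [3, -6]]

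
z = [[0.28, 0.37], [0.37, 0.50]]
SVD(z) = [[-0.6, -0.8], [-0.80, 0.6]] @ diag([0.7760051813123757, 0.0039948186876243765]) @ [[-0.60, -0.8], [-0.80, 0.60]]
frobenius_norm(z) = 0.78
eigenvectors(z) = [[-0.8, -0.6], [0.60, -0.8]]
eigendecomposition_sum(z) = [[0.0, -0.00], [-0.00, 0.0]] + [[0.28, 0.37], [0.37, 0.50]]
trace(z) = 0.78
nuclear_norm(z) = 0.78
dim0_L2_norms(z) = [0.46, 0.62]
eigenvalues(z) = [0.0, 0.78]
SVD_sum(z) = [[0.28, 0.37], [0.37, 0.50]] + [[0.0, -0.00], [-0.00, 0.0]]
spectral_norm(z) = 0.78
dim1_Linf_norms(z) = [0.37, 0.5]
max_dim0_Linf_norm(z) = 0.5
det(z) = 0.00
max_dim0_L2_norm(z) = 0.62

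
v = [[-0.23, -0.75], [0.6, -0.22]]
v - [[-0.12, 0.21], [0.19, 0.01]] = [[-0.11, -0.96],[0.41, -0.23]]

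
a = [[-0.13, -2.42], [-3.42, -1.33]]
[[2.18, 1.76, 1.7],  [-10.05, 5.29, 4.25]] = a @ [[3.36, -1.29, -0.99], [-1.08, -0.66, -0.65]]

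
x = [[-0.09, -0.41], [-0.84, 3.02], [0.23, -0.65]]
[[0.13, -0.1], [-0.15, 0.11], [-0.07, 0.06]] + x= [[0.04, -0.51], [-0.99, 3.13], [0.16, -0.59]]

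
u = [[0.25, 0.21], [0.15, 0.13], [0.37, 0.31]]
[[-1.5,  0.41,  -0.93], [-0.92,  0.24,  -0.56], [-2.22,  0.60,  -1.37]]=u @ [[-2.61, 2.33, -2.68], [-4.03, -0.84, -1.23]]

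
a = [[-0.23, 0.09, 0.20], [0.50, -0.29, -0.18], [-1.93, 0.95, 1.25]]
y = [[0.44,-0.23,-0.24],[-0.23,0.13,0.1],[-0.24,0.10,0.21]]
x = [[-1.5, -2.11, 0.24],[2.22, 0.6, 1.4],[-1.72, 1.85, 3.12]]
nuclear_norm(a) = 2.73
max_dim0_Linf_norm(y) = 0.44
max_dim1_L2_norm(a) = 2.49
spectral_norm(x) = 4.08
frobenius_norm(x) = 5.49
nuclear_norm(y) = 0.78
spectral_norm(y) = 0.70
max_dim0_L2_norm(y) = 0.55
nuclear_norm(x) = 9.01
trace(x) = 2.22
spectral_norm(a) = 2.58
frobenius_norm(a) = 2.58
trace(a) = 0.73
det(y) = 0.00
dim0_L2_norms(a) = [2.01, 1.0, 1.28]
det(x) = 22.01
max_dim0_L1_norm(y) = 0.91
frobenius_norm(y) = 0.70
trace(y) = 0.78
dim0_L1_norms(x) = [5.44, 4.56, 4.76]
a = x @ y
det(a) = 0.00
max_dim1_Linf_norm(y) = 0.44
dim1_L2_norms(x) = [2.6, 2.69, 4.01]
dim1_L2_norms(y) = [0.55, 0.28, 0.33]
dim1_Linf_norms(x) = [2.11, 2.22, 3.12]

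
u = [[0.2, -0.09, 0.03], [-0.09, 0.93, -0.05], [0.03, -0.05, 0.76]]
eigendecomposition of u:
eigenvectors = [[-0.99, -0.12, 0.01], [-0.12, 0.96, 0.27], [0.04, -0.26, 0.96]]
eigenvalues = [0.19, 0.96, 0.75]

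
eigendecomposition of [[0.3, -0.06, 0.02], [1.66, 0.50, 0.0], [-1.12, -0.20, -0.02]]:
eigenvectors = [[-0.06+0.17j, -0.06-0.17j, -0.04+0.00j], [(0.89+0j), 0.89-0.00j, (0.13+0j)], [-0.40-0.16j, -0.40+0.16j, (0.99+0j)]]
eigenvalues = [(0.39+0.32j), (0.39-0.32j), (-0+0j)]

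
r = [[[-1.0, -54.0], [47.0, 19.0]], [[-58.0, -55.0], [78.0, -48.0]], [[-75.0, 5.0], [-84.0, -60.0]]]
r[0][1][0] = 47.0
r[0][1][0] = 47.0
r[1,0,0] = -58.0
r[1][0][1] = -55.0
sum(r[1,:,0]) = 20.0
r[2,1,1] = -60.0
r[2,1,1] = -60.0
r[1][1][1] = -48.0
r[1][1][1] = -48.0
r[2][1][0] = -84.0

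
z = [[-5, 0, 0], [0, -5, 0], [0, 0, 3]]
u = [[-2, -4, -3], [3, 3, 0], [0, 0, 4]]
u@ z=[[10, 20, -9], [-15, -15, 0], [0, 0, 12]]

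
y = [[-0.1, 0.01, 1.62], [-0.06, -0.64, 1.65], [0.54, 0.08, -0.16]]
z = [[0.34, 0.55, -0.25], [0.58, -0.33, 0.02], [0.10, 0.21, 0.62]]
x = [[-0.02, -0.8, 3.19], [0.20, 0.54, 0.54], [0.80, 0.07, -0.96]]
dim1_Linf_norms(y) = [1.62, 1.65, 0.54]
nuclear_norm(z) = 2.02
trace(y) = -0.90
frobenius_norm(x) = 3.61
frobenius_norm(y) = 2.47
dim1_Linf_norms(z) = [0.55, 0.58, 0.62]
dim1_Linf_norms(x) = [3.19, 0.54, 0.96]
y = z @ x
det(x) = -1.82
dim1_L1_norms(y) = [1.73, 2.35, 0.78]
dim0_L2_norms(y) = [0.55, 0.65, 2.32]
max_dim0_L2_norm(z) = 0.68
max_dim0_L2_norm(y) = 2.32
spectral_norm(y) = 2.37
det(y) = 0.56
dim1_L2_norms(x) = [3.29, 0.79, 1.25]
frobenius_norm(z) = 1.17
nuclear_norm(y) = 3.35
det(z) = -0.31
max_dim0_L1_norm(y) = 3.43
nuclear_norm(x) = 4.91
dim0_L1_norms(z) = [1.02, 1.09, 0.89]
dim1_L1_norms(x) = [4.01, 1.28, 1.83]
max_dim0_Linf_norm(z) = 0.62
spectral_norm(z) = 0.70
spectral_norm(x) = 3.45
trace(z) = 0.63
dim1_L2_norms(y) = [1.62, 1.77, 0.57]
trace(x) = -0.44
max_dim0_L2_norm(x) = 3.37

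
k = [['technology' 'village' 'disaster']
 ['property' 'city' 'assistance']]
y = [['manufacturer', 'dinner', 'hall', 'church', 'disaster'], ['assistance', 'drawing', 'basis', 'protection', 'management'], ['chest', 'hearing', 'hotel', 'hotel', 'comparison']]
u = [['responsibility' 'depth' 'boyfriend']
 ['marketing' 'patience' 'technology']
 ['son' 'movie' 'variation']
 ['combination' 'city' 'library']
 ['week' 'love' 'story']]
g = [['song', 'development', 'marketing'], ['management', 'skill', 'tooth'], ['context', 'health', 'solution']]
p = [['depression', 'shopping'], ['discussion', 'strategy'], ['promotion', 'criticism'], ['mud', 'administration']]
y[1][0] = 'assistance'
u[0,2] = 'boyfriend'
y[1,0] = 'assistance'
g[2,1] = 'health'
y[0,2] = 'hall'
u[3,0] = 'combination'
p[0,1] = 'shopping'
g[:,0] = ['song', 'management', 'context']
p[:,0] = ['depression', 'discussion', 'promotion', 'mud']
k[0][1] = 'village'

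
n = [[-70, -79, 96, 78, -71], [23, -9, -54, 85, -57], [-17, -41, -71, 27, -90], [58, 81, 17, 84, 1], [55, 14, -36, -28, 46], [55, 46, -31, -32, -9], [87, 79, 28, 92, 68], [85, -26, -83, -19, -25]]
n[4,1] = 14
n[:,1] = [-79, -9, -41, 81, 14, 46, 79, -26]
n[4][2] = -36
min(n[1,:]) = -57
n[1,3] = 85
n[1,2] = -54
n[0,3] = 78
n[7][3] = -19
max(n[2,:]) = 27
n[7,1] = -26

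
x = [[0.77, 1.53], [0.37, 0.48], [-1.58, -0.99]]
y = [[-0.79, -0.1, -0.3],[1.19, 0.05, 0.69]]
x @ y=[[1.21, -0.0, 0.82],[0.28, -0.01, 0.22],[0.07, 0.11, -0.21]]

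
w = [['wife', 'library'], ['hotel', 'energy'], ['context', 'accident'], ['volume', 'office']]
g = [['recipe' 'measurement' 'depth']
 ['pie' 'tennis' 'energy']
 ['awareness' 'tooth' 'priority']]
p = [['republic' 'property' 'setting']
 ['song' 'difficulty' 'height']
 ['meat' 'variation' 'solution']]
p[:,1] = ['property', 'difficulty', 'variation']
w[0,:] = ['wife', 'library']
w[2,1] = 'accident'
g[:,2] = ['depth', 'energy', 'priority']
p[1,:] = ['song', 'difficulty', 'height']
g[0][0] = 'recipe'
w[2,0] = 'context'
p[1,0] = 'song'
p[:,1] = ['property', 'difficulty', 'variation']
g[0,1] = 'measurement'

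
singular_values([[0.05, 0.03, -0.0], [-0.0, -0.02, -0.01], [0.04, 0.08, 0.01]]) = [0.11, 0.03, 0.01]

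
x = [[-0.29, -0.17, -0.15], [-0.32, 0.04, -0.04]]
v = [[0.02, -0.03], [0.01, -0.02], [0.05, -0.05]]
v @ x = [[0.0, -0.00, -0.0], [0.00, -0.00, -0.00], [0.0, -0.01, -0.01]]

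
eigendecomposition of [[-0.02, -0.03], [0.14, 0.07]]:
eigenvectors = [[0.29-0.30j, (0.29+0.3j)], [(-0.91+0j), (-0.91-0j)]]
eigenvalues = [(0.03+0.05j), (0.03-0.05j)]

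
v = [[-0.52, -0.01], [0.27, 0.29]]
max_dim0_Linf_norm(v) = 0.52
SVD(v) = [[-0.83, 0.56],[0.56, 0.83]] @ diag([0.606529504068012, 0.2441760854281429]) @ [[0.96, 0.28], [-0.28, 0.96]]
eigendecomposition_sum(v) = [[-0.52,-0.01], [0.17,0.00]] + [[-0.00, -0.0], [0.10, 0.29]]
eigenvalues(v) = [-0.52, 0.29]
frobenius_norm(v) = 0.65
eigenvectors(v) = [[-0.95, 0.01],[0.32, -1.0]]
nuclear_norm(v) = 0.85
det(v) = -0.15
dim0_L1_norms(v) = [0.79, 0.3]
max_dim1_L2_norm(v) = 0.52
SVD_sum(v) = [[-0.48, -0.14], [0.33, 0.10]] + [[-0.04,0.13],  [-0.06,0.19]]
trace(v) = -0.23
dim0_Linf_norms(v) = [0.52, 0.29]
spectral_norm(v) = 0.61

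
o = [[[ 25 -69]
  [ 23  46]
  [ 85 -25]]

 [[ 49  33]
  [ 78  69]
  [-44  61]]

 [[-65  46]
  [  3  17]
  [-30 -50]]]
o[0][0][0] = 25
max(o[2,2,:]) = -30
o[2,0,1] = 46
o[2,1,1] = 17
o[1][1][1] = 69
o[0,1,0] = 23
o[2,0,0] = -65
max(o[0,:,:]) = 85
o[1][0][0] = 49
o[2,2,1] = -50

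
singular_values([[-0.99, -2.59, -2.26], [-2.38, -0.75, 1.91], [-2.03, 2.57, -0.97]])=[3.85, 3.25, 2.99]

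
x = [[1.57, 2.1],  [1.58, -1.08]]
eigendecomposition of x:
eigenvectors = [[0.91, -0.51],[0.4, 0.86]]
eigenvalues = [2.5, -2.01]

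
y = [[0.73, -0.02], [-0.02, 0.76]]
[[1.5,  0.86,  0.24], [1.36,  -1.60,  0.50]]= y @ [[2.11, 1.12, 0.35], [1.84, -2.08, 0.67]]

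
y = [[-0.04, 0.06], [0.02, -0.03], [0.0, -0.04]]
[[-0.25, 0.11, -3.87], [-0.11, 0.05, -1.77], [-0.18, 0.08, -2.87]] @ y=[[0.01, 0.14], [0.01, 0.06], [0.01, 0.10]]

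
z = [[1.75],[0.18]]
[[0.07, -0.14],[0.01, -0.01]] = z @ [[0.04, -0.08]]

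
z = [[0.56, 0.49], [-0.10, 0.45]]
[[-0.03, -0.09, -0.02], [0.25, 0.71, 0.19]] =z@[[-0.45, -1.29, -0.34], [0.45, 1.29, 0.34]]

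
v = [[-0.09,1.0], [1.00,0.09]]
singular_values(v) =[1.0, 1.0]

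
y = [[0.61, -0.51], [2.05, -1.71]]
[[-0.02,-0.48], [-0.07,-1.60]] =y @ [[-0.01, -0.19], [0.03, 0.71]]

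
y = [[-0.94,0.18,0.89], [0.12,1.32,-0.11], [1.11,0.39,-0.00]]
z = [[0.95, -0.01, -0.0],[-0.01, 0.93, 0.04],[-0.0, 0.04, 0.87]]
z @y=[[-0.89,0.16,0.85], [0.17,1.24,-0.11], [0.97,0.39,-0.00]]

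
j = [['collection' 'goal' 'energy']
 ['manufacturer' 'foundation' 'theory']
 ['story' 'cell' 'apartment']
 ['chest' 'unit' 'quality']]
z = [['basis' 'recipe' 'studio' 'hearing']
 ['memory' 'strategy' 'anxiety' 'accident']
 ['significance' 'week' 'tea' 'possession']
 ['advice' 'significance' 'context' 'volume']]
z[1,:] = ['memory', 'strategy', 'anxiety', 'accident']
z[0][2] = 'studio'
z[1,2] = 'anxiety'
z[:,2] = ['studio', 'anxiety', 'tea', 'context']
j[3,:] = ['chest', 'unit', 'quality']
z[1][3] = 'accident'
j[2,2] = 'apartment'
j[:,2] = ['energy', 'theory', 'apartment', 'quality']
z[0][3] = 'hearing'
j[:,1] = ['goal', 'foundation', 'cell', 'unit']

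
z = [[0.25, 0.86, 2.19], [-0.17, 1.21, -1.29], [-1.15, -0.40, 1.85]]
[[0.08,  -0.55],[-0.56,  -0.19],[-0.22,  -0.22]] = z@ [[0.45, 0.07],[-0.29, -0.3],[0.1, -0.14]]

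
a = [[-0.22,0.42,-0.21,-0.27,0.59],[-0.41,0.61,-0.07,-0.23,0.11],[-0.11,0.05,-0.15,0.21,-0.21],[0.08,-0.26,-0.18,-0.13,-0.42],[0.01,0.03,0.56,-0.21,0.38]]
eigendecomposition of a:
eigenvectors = [[-0.72+0.00j, (-0.72-0j), (0.62+0j), -0.82+0.00j, -0.67+0.00j], [-0.33-0.28j, -0.33+0.28j, 0.74+0.00j, (-0.48+0j), (-0.25+0j)], [(0.28-0.08j), (0.28+0.08j), (-0.12+0j), -0.20+0.00j, -0.34+0.00j], [0.28+0.15j, 0.28-0.15j, (-0.19+0j), (-0.05+0j), 0.45+0.00j], [-0.24-0.21j, (-0.24+0.21j), -0.08+0.00j, 0.22+0.00j, (0.41+0j)]]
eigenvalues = [(0.36+0.37j), (0.36-0.37j), (0.32+0j), (-0.2+0j), (-0.35+0j)]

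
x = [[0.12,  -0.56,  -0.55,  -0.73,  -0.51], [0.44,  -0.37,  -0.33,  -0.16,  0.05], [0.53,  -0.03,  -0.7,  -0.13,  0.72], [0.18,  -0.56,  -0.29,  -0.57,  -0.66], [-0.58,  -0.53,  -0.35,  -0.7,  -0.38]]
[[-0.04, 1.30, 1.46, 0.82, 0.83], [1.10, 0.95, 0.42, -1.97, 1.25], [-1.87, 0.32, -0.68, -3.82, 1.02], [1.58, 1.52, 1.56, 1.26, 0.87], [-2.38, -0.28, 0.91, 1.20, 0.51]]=x @ [[3.96, 2.41, -0.27, -0.82, 1.79], [-2.16, 0.01, -0.68, 3.76, -2.56], [3.60, 1.19, -2.20, 1.30, 3.7], [0.99, -1.92, 1.93, -2.51, -3.71], [-1.92, -0.52, -2.56, -3.73, 2.92]]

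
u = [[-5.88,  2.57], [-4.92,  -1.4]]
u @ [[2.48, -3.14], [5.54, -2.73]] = [[-0.34, 11.45], [-19.96, 19.27]]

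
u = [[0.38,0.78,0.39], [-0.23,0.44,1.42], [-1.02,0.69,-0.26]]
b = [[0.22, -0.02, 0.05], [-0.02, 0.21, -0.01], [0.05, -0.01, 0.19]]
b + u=[[0.60, 0.76, 0.44], [-0.25, 0.65, 1.41], [-0.97, 0.68, -0.07]]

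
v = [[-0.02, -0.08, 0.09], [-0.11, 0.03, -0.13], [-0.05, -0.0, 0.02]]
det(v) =-0.001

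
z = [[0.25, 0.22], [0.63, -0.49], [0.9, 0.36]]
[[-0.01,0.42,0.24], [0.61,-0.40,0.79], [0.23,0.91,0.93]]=z@ [[0.50, 0.45, 1.11], [-0.6, 1.4, -0.19]]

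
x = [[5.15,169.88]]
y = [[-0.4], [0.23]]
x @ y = [[37.01]]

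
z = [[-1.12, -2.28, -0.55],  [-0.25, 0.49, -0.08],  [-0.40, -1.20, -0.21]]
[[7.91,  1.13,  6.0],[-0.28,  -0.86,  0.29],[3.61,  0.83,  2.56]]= z@[[-2.87, 0.77, -5.46], [-2.04, -1.16, -1.29], [-0.08, 1.19, 5.56]]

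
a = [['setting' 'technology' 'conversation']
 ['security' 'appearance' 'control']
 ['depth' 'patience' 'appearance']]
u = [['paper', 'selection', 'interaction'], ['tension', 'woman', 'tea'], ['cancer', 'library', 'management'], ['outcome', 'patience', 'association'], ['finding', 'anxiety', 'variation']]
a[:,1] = ['technology', 'appearance', 'patience']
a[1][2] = 'control'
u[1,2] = 'tea'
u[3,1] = 'patience'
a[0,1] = 'technology'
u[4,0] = 'finding'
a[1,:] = ['security', 'appearance', 'control']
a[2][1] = 'patience'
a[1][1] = 'appearance'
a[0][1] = 'technology'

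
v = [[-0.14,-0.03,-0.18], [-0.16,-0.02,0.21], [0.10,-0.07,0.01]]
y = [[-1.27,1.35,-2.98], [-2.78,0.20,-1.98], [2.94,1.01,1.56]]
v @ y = [[-0.27, -0.38, 0.2],[0.88, -0.01, 0.84],[0.10, 0.13, -0.14]]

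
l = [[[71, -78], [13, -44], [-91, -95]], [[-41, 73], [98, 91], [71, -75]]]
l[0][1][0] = 13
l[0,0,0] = 71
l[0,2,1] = -95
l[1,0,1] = 73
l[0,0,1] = -78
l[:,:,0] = [[71, 13, -91], [-41, 98, 71]]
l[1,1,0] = 98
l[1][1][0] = 98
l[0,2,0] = -91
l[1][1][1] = 91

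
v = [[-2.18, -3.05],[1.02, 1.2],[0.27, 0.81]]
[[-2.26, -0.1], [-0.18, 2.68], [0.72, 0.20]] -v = [[-0.08, 2.95], [-1.20, 1.48], [0.45, -0.61]]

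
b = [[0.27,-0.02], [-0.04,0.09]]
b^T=[[0.27, -0.04], [-0.02, 0.09]]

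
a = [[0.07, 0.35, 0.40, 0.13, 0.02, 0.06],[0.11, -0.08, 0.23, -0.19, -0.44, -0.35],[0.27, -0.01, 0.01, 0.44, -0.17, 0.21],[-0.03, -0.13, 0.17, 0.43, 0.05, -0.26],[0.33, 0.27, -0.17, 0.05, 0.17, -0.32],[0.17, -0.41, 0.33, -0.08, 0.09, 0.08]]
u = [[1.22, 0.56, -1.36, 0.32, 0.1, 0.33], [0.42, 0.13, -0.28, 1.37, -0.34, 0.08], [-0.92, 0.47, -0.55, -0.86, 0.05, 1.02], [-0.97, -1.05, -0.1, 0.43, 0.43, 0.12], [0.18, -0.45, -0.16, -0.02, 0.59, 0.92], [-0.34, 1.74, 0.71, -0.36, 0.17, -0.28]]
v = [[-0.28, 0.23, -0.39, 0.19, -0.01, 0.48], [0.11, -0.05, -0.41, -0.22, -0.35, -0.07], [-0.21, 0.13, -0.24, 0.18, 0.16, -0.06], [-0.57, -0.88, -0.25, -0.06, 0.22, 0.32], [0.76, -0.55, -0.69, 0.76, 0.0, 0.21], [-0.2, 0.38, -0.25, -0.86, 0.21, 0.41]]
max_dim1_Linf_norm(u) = 1.74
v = a @ u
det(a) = 0.03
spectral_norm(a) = 0.72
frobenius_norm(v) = 2.36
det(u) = 5.41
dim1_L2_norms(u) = [1.97, 1.51, 1.78, 1.56, 1.21, 1.97]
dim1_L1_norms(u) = [3.89, 2.62, 3.87, 3.1, 2.32, 3.6]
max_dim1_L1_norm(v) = 2.97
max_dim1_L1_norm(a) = 1.4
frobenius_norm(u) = 4.13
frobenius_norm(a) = 1.43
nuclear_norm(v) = 5.15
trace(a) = 0.68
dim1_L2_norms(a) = [0.56, 0.65, 0.58, 0.55, 0.59, 0.57]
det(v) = 0.16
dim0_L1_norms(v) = [2.13, 2.22, 2.23, 2.27, 0.95, 1.55]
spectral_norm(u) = 2.41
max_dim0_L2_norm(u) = 2.21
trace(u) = 1.54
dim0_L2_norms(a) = [0.48, 0.62, 0.62, 0.66, 0.51, 0.59]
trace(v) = -0.22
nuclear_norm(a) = 3.42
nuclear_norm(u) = 9.13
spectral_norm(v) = 1.57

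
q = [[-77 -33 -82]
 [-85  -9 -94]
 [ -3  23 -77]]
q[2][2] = -77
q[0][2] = -82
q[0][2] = -82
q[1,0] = -85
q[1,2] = -94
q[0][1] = -33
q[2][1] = 23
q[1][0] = -85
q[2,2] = -77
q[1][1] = -9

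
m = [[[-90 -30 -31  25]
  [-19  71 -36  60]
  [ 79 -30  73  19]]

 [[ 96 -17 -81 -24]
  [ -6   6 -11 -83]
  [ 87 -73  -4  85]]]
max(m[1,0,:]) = 96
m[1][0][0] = 96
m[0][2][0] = 79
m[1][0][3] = -24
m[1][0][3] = -24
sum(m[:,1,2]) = -47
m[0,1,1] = 71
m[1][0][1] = -17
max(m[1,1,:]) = 6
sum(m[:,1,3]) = -23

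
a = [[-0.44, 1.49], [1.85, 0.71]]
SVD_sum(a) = [[0.27, 0.14], [1.74, 0.92]] + [[-0.71, 1.35], [0.11, -0.21]]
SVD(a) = [[0.16,0.99], [0.99,-0.16]] @ diag([1.991217710249787, 1.5412177102497868]) @ [[0.88, 0.47], [-0.47, 0.88]]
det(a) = -3.07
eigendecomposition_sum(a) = [[-1.08,0.69], [0.85,-0.55]] + [[0.64, 0.8], [1.00, 1.26]]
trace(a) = 0.27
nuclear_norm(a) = 3.53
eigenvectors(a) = [[-0.78,-0.54], [0.62,-0.84]]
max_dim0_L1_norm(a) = 2.29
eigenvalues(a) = [-1.62, 1.89]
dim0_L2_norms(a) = [1.9, 1.65]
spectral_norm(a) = 1.99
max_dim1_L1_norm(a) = 2.56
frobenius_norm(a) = 2.52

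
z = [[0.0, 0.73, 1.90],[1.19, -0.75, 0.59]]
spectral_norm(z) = 2.08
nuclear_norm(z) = 3.55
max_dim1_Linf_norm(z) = 1.9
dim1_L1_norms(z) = [2.63, 2.53]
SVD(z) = [[-0.96, -0.28], [-0.28, 0.96]] @ diag([2.0757729774363907, 1.4699546068314018]) @ [[-0.16, -0.24, -0.96], [0.78, -0.63, 0.03]]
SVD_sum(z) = [[0.32, 0.47, 1.91], [0.09, 0.14, 0.55]] + [[-0.32, 0.26, -0.01], [1.10, -0.89, 0.04]]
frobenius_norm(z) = 2.54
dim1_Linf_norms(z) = [1.9, 1.19]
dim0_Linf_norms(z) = [1.19, 0.75, 1.9]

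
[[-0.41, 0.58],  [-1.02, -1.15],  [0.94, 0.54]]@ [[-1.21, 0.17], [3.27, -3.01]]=[[2.39, -1.82], [-2.53, 3.29], [0.63, -1.47]]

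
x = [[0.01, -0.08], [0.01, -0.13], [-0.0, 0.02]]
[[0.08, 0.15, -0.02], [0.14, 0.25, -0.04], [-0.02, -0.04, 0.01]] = x@ [[-0.41, -0.77, 0.11], [-1.07, -2.02, 0.28]]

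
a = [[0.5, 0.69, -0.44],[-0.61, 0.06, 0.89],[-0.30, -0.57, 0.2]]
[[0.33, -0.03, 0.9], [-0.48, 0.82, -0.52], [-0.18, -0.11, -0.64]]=a @[[-0.44,-0.57,0.70], [0.25,0.67,0.7], [-0.86,0.48,-0.15]]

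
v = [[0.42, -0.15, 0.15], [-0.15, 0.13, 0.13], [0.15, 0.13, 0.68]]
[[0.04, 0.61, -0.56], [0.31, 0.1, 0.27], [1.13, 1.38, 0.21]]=v @ [[-0.63, 0.32, -2.46], [-0.21, -1.04, -1.95], [1.84, 2.16, 1.22]]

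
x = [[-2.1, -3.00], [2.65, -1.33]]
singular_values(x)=[3.73, 2.88]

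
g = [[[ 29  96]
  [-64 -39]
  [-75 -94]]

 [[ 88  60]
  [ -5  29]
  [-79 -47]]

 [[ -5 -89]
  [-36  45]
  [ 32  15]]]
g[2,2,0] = 32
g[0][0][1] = 96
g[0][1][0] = -64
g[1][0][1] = 60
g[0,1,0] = -64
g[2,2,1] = 15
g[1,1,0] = -5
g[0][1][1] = -39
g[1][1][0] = -5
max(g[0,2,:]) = -75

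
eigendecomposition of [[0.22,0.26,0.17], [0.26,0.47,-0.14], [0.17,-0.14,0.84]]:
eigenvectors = [[-0.81, 0.56, 0.16],[0.52, 0.82, -0.22],[0.25, 0.10, 0.96]]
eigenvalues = [-0.0, 0.63, 0.9]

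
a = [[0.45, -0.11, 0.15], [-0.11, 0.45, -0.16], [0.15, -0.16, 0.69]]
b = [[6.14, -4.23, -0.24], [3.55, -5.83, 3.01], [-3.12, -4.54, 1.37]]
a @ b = [[1.9, -1.94, -0.23], [1.42, -1.43, 1.16], [-1.80, -2.83, 0.43]]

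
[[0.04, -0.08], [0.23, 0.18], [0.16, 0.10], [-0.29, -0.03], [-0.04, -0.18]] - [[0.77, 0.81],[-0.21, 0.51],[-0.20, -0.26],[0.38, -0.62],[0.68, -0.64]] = [[-0.73, -0.89], [0.44, -0.33], [0.36, 0.36], [-0.67, 0.59], [-0.72, 0.46]]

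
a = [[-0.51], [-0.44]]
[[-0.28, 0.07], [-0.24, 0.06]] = a @ [[0.55, -0.13]]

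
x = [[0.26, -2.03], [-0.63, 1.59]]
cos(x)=[[0.55,1.19], [0.37,-0.24]]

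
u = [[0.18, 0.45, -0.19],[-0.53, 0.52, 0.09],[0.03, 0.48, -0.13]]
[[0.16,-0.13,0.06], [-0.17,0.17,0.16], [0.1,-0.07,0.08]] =u@[[0.43, -0.22, -0.23], [0.14, 0.01, 0.12], [-0.12, 0.49, -0.25]]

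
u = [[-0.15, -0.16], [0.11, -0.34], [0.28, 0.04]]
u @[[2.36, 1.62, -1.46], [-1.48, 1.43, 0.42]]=[[-0.12, -0.47, 0.15], [0.76, -0.31, -0.3], [0.60, 0.51, -0.39]]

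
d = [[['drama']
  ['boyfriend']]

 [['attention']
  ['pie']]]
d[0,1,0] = 'boyfriend'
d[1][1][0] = 'pie'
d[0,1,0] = 'boyfriend'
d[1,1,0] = 'pie'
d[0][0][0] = 'drama'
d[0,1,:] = ['boyfriend']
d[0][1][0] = 'boyfriend'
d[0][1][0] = 'boyfriend'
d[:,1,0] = ['boyfriend', 'pie']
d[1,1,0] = 'pie'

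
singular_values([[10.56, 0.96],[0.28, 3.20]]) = [10.62, 3.16]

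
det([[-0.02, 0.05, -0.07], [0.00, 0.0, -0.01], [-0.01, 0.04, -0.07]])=-0.000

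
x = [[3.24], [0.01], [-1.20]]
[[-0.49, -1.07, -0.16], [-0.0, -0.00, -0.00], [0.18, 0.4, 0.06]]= x @ [[-0.15,-0.33,-0.05]]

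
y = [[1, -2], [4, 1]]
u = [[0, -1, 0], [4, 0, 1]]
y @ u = [[-8, -1, -2], [4, -4, 1]]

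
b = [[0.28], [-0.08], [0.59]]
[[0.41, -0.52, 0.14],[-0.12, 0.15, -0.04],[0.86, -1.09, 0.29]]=b@[[1.46,  -1.85,  0.49]]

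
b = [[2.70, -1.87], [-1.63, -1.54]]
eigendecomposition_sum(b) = [[2.95, -1.13], [-0.99, 0.38]] + [[-0.25, -0.74], [-0.64, -1.92]]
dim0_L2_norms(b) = [3.15, 2.42]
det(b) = -7.21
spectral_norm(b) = 3.34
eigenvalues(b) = [3.33, -2.17]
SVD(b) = [[-0.97, 0.24], [0.24, 0.97]] @ diag([3.3412653454205743, 2.156697913823707]) @ [[-0.9,0.43], [-0.43,-0.9]]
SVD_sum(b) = [[2.92, -1.4], [-0.73, 0.35]] + [[-0.22, -0.47], [-0.9, -1.89]]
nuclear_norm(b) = 5.50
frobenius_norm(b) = 3.98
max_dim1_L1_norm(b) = 4.57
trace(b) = 1.16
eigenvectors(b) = [[0.95, 0.36], [-0.32, 0.93]]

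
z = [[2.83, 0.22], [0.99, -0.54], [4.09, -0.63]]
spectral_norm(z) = 5.10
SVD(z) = [[-0.55, 0.71], [-0.20, -0.63], [-0.81, -0.32]] @ diag([5.0953535894986315, 0.7009791708627457]) @ [[-1.00, 0.10], [0.1, 1.0]]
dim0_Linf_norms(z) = [4.09, 0.63]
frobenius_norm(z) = 5.14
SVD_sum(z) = [[2.78, -0.27], [1.03, -0.1], [4.11, -0.41]] + [[0.05,0.49], [-0.04,-0.44], [-0.02,-0.22]]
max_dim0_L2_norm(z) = 5.07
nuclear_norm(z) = 5.80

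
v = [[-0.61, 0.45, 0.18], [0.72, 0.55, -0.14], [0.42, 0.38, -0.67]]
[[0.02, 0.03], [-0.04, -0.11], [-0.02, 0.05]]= v @[[-0.05,  -0.15], [-0.02,  -0.05], [-0.02,  -0.20]]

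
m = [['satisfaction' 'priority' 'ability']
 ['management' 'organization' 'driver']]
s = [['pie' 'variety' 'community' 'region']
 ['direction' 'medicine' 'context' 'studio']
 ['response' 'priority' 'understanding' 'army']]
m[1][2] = 'driver'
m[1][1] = 'organization'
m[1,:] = ['management', 'organization', 'driver']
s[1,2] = 'context'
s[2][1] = 'priority'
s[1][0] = 'direction'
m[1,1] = 'organization'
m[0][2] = 'ability'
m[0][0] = 'satisfaction'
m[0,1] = 'priority'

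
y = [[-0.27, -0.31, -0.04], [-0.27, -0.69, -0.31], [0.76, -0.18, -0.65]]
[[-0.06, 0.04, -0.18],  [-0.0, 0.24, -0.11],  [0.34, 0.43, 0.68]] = y@[[0.06, 0.36, 0.63], [0.21, -0.43, 0.06], [-0.51, -0.12, -0.32]]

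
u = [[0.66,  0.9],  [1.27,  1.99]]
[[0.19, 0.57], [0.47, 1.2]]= u@[[-0.29, 0.33],[0.42, 0.39]]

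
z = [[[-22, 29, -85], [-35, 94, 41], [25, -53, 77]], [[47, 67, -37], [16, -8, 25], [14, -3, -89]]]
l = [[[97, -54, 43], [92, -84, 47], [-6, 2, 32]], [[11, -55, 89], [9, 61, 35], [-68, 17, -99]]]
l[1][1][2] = 35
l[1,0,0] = 11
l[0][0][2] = 43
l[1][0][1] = -55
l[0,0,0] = 97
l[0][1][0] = 92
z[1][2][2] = -89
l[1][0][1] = -55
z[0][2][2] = 77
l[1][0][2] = 89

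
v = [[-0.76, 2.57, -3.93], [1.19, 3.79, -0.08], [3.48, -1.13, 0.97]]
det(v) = 50.711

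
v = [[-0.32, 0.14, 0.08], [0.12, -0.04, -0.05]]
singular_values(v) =[0.38, 0.02]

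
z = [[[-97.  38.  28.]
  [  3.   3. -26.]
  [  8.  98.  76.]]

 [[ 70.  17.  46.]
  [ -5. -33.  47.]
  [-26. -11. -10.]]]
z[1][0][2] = 46.0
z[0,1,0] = 3.0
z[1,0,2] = 46.0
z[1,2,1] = -11.0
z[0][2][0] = 8.0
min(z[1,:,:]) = -33.0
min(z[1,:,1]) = -33.0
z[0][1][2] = -26.0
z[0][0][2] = 28.0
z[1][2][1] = -11.0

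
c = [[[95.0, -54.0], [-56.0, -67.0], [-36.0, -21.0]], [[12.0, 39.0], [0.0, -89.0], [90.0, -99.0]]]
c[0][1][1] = -67.0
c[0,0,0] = 95.0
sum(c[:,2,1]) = -120.0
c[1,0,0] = 12.0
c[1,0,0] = 12.0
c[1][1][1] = -89.0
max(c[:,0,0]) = 95.0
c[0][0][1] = -54.0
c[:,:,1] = [[-54.0, -67.0, -21.0], [39.0, -89.0, -99.0]]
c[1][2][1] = -99.0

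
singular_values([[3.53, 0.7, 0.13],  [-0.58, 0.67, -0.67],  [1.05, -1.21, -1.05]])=[3.74, 1.72, 0.97]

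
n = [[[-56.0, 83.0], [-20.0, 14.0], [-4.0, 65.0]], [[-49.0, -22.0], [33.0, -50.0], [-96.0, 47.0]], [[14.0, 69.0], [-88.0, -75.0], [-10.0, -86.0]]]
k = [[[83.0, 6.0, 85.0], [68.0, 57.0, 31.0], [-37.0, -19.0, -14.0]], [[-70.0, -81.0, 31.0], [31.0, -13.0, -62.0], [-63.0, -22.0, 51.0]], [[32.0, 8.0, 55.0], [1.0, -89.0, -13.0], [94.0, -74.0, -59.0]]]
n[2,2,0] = -10.0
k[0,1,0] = 68.0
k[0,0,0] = 83.0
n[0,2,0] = -4.0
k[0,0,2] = 85.0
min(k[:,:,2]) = -62.0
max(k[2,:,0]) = 94.0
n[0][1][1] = 14.0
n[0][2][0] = -4.0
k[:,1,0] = [68.0, 31.0, 1.0]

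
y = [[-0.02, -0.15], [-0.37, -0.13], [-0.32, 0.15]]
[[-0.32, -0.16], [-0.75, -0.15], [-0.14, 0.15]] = y @ [[1.35, 0.04], [1.95, 1.07]]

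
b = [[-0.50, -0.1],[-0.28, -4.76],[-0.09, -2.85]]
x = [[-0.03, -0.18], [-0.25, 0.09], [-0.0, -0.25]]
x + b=[[-0.53, -0.28], [-0.53, -4.67], [-0.09, -3.10]]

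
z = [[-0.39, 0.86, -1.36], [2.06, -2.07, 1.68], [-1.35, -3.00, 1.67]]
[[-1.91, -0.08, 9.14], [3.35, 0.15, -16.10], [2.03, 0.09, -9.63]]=z @ [[0.46, 0.02, -2.23], [-0.27, -0.01, 1.28], [1.1, 0.05, -5.27]]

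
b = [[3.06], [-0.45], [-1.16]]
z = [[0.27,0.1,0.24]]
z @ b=[[0.5]]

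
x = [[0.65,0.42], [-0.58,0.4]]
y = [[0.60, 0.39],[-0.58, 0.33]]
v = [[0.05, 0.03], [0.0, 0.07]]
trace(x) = 1.05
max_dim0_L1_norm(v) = 0.1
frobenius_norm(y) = 0.98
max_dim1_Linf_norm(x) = 0.65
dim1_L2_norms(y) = [0.72, 0.67]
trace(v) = 0.12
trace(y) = 0.93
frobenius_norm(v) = 0.09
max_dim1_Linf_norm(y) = 0.6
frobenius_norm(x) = 1.05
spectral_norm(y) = 0.84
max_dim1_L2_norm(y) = 0.72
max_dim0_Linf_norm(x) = 0.65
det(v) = 0.00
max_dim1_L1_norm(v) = 0.08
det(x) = 0.50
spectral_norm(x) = 0.87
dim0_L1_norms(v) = [0.05, 0.1]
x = y + v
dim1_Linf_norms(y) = [0.6, 0.58]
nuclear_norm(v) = 0.12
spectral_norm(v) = 0.08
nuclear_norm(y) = 1.34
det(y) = 0.42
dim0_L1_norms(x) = [1.23, 0.82]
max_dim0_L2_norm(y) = 0.83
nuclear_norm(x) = 1.45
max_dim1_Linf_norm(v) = 0.07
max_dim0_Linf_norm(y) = 0.6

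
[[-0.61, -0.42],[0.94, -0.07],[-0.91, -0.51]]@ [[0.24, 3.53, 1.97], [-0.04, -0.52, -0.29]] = [[-0.13, -1.93, -1.08], [0.23, 3.35, 1.87], [-0.20, -2.95, -1.64]]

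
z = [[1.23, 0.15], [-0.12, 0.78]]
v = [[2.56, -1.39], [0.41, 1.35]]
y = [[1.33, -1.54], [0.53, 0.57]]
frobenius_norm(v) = 3.24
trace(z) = 2.01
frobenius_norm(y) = 2.18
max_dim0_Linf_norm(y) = 1.54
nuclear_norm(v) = 4.30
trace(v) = 3.91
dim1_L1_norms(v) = [3.95, 1.76]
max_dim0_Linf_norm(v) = 2.56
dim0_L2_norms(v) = [2.59, 1.94]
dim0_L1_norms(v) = [2.97, 2.74]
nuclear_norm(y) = 2.81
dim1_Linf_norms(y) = [1.54, 0.57]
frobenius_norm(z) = 1.47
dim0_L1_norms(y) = [1.86, 2.11]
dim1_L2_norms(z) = [1.24, 0.79]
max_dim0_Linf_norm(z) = 1.23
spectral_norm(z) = 1.24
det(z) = 0.98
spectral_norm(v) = 2.93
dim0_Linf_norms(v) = [2.56, 1.39]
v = z + y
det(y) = 1.57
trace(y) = 1.90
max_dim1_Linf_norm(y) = 1.54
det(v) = 4.03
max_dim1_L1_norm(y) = 2.87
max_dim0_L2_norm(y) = 1.64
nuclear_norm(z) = 2.03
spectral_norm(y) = 2.04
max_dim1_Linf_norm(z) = 1.23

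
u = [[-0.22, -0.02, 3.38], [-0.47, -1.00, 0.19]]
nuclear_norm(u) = 4.49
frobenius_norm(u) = 3.57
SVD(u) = [[-1.0,-0.07], [-0.07,1.0]] @ diag([3.395622957670272, 1.0954198872316459]) @ [[0.07, 0.03, -1.0], [-0.41, -0.91, -0.06]]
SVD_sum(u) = [[-0.25, -0.09, 3.38], [-0.02, -0.01, 0.25]] + [[0.03, 0.07, 0.00], [-0.45, -0.99, -0.06]]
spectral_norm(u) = 3.40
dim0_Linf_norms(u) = [0.47, 1.0, 3.38]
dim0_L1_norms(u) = [0.69, 1.02, 3.57]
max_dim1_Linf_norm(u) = 3.38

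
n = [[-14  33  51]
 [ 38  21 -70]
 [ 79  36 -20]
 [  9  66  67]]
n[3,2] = 67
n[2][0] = 79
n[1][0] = 38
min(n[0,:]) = -14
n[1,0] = 38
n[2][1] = 36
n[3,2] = 67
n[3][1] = 66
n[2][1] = 36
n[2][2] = -20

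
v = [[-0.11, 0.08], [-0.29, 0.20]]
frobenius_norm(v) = 0.38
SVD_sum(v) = [[-0.11, 0.08], [-0.29, 0.20]] + [[0.0,0.00], [-0.00,-0.00]]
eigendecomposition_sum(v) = [[0.05,-0.02], [0.08,-0.04]] + [[-0.16, 0.10],[-0.37, 0.24]]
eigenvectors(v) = [[-0.54, -0.40], [-0.84, -0.92]]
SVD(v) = [[-0.36, -0.93],[-0.93, 0.36]] @ diag([0.3776107799150883, 0.003177875378107141]) @ [[0.82, -0.57], [-0.57, -0.82]]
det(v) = 0.00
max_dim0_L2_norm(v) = 0.31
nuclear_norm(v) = 0.38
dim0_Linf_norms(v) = [0.29, 0.2]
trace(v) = 0.09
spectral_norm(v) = 0.38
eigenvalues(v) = [0.02, 0.07]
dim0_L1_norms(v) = [0.4, 0.28]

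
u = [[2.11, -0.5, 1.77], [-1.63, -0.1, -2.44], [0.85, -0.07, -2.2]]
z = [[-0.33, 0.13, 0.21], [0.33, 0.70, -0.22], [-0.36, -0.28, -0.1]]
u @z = [[-1.50, -0.57, 0.38], [1.38, 0.4, -0.08], [0.49, 0.68, 0.41]]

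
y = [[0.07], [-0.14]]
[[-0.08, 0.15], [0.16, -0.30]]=y @ [[-1.11, 2.11]]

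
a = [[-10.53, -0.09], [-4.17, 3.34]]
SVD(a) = [[-0.92, -0.4],[-0.40, 0.92]] @ diag([11.388207354875501, 3.1212550748632366]) @ [[0.99, -0.11], [0.11, 0.99]]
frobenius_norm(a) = 11.81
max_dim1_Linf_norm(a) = 10.53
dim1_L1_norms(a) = [10.62, 7.51]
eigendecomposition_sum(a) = [[-10.54,-0.07], [-3.16,-0.02]] + [[0.01, -0.02], [-1.01, 3.36]]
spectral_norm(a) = 11.39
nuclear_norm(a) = 14.51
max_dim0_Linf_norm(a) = 10.53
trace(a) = -7.19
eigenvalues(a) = [-10.56, 3.37]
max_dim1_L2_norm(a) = 10.53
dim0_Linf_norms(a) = [10.53, 3.34]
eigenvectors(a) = [[-0.96,0.01], [-0.29,-1.00]]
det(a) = -35.55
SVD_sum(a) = [[-10.4, 1.14], [-4.48, 0.49]] + [[-0.13, -1.23], [0.31, 2.85]]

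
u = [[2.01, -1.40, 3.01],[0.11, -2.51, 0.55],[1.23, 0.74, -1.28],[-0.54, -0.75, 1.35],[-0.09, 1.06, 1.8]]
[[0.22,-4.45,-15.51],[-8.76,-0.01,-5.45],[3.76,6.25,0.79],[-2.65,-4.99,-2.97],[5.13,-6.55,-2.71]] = u@ [[1.59, 2.13, -2.89], [3.72, -0.6, 1.49], [0.74, -3.18, -2.53]]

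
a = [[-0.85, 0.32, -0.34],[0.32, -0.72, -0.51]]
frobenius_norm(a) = 1.35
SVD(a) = [[-0.74, 0.67],  [0.67, 0.74]] @ diag([1.114022822039531, 0.7618091309344353]) @ [[0.76,  -0.65,  -0.08], [-0.44,  -0.41,  -0.80]]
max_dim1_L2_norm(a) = 0.97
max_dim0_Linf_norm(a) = 0.85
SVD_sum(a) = [[-0.62, 0.53, 0.07], [0.57, -0.49, -0.06]] + [[-0.23, -0.21, -0.41], [-0.25, -0.23, -0.45]]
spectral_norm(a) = 1.11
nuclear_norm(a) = 1.88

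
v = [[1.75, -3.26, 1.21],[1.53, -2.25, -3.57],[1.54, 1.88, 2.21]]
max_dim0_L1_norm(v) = 7.39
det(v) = 39.66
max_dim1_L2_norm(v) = 4.49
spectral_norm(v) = 5.33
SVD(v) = [[0.37, 0.90, 0.24], [0.80, -0.19, -0.56], [-0.46, 0.4, -0.79]] @ diag([5.328594216475899, 3.6926371184641513, 2.0157169413090594]) @ [[0.22, -0.73, -0.65], [0.51, -0.48, 0.71], [-0.83, -0.49, 0.27]]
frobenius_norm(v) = 6.79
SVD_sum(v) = [[0.44,-1.45,-1.28], [0.94,-3.13,-2.77], [-0.54,1.8,1.59]] + [[1.71, -1.58, 2.36], [-0.35, 0.33, -0.49], [0.76, -0.7, 1.05]] + [[-0.39, -0.23, 0.13], [0.94, 0.56, -0.31], [1.32, 0.78, -0.43]]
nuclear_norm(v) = 11.04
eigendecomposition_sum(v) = [[(1.68-0j), (-0.24+0j), 2.18+0.00j],[-0.41+0.00j, (0.06+0j), (-0.53-0j)],[1.38-0.00j, (-0.2+0j), 1.79+0.00j]] + [[0.03+0.92j, -1.51-0.31j, -0.49-1.21j], [(0.97+0.47j), (-1.15+1.39j), (-1.52-0.17j)], [0.08-0.66j, (1.04+0.39j), 0.21+0.92j]] + [[(0.03-0.92j),-1.51+0.31j,-0.49+1.21j], [0.97-0.47j,(-1.15-1.39j),-1.52+0.17j], [(0.08+0.66j),1.04-0.39j,(0.21-0.92j)]]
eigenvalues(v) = [(3.53+0j), (-0.91+3.22j), (-0.91-3.22j)]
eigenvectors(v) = [[(0.76+0j), 0.28+0.52j, (0.28-0.52j)],[-0.18+0.00j, 0.69+0.00j, (0.69-0j)],[0.62+0.00j, -0.14-0.40j, (-0.14+0.4j)]]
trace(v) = 1.71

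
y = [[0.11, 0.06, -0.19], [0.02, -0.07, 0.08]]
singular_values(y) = [0.24, 0.07]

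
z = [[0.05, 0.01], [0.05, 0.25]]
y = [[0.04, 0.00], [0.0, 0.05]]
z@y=[[0.00, 0.00], [0.00, 0.01]]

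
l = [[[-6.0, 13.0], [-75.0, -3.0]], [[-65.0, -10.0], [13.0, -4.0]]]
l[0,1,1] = -3.0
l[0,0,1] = 13.0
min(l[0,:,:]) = -75.0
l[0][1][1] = -3.0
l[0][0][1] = 13.0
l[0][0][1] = 13.0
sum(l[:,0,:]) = -68.0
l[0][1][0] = -75.0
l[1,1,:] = [13.0, -4.0]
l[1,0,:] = [-65.0, -10.0]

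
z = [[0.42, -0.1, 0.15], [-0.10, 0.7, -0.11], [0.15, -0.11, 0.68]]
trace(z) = 1.80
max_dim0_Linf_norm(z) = 0.7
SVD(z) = [[-0.37,-0.14,-0.92], [0.65,-0.75,-0.15], [-0.67,-0.65,0.36]] @ diag([0.8695647738864909, 0.5856382280263009, 0.3447969980872082]) @ [[-0.37, 0.65, -0.67], [-0.14, -0.75, -0.65], [-0.92, -0.15, 0.36]]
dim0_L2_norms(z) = [0.46, 0.72, 0.7]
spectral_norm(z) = 0.87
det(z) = 0.18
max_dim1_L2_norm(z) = 0.72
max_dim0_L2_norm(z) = 0.72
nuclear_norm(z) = 1.80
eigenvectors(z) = [[-0.92, -0.37, 0.14], [-0.15, 0.65, 0.75], [0.36, -0.67, 0.65]]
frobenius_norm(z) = 1.10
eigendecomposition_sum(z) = [[0.29, 0.05, -0.12], [0.05, 0.01, -0.02], [-0.12, -0.02, 0.05]] + [[0.12, -0.21, 0.21], [-0.21, 0.37, -0.38], [0.21, -0.38, 0.39]] + [[0.01, 0.06, 0.05], [0.06, 0.33, 0.28], [0.05, 0.28, 0.25]]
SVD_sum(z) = [[0.12, -0.21, 0.21], [-0.21, 0.37, -0.38], [0.21, -0.38, 0.39]] + [[0.01, 0.06, 0.05], [0.06, 0.33, 0.28], [0.05, 0.28, 0.25]] + [[0.29, 0.05, -0.12], [0.05, 0.01, -0.02], [-0.12, -0.02, 0.05]]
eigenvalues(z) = [0.34, 0.87, 0.59]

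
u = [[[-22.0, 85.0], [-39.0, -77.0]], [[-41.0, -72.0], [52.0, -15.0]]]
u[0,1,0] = -39.0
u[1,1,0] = 52.0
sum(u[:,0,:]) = -50.0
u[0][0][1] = 85.0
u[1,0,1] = -72.0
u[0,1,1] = -77.0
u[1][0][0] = -41.0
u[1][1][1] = -15.0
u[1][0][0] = -41.0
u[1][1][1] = -15.0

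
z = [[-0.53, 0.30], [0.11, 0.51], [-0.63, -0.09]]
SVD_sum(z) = [[-0.56, 0.08],[0.04, -0.01],[-0.61, 0.08]] + [[0.03, 0.22], [0.07, 0.52], [-0.02, -0.17]]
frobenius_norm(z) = 1.02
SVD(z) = [[-0.68,-0.38], [0.05,-0.88], [-0.73,0.29]] @ diag([0.8343947733383927, 0.5931992601357254]) @ [[0.99, -0.14], [-0.14, -0.99]]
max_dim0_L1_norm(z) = 1.27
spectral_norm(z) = 0.83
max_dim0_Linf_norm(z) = 0.63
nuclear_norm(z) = 1.43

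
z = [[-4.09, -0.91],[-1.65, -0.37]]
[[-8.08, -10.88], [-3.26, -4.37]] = z@[[1.64, 3.85], [1.51, -5.35]]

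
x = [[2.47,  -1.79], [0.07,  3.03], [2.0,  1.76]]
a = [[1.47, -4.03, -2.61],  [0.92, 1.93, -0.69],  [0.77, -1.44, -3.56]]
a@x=[[-1.87, -19.44],[1.03, 2.99],[-5.32, -12.01]]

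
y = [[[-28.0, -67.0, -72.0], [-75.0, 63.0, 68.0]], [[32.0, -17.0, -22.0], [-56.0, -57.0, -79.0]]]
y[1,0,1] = -17.0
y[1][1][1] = -57.0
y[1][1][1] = -57.0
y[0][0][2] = -72.0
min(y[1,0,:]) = -22.0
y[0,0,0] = -28.0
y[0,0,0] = -28.0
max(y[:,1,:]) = 68.0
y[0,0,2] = -72.0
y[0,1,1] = 63.0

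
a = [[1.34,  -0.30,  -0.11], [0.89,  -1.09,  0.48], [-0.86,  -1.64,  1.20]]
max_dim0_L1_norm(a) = 3.09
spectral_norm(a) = 2.37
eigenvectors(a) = [[-0.43+0.00j, -0.18-0.00j, (-0.18+0j)], [(0.02+0j), -0.54+0.02j, -0.54-0.02j], [(0.9+0j), (-0.82+0j), -0.82-0.00j]]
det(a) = 0.01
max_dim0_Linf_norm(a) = 1.64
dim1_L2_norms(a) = [1.38, 1.49, 2.21]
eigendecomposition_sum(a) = [[1.05+0.00j, (0.04+0j), (-0.26+0j)], [(-0.04-0j), -0.00+0.00j, 0.01-0.00j], [(-2.19-0j), -0.08+0.00j, (0.53-0j)]] + [[0.14+0.23j, (-0.17-0.25j), 0.07+0.12j],[(0.47+0.68j), (-0.54-0.72j), 0.23+0.34j],[0.66+1.06j, (-0.78-1.13j), 0.33+0.53j]] + [[(0.14-0.23j), -0.17+0.25j, (0.07-0.12j)], [(0.47-0.68j), (-0.54+0.72j), 0.23-0.34j], [0.66-1.06j, -0.78+1.13j, 0.33-0.53j]]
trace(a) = 1.45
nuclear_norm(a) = 4.21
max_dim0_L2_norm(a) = 1.99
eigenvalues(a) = [(1.58+0j), (-0.07+0.05j), (-0.07-0.05j)]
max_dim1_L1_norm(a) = 3.7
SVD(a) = [[-0.03, -0.75, 0.66], [0.41, -0.61, -0.68], [0.91, 0.25, 0.33]] @ diag([2.3709912257690635, 1.8319102779019825, 0.002311069708672277]) @ [[-0.19,-0.82,0.55], [-0.96,0.26,0.05], [-0.18,-0.52,-0.84]]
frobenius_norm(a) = 3.00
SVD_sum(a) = [[0.01,  0.06,  -0.04], [-0.19,  -0.80,  0.53], [-0.42,  -1.76,  1.18]] + [[1.33, -0.36, -0.07], [1.08, -0.29, -0.06], [-0.44, 0.12, 0.02]] + [[-0.0,-0.0,-0.0], [0.0,0.00,0.00], [-0.0,-0.0,-0.0]]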